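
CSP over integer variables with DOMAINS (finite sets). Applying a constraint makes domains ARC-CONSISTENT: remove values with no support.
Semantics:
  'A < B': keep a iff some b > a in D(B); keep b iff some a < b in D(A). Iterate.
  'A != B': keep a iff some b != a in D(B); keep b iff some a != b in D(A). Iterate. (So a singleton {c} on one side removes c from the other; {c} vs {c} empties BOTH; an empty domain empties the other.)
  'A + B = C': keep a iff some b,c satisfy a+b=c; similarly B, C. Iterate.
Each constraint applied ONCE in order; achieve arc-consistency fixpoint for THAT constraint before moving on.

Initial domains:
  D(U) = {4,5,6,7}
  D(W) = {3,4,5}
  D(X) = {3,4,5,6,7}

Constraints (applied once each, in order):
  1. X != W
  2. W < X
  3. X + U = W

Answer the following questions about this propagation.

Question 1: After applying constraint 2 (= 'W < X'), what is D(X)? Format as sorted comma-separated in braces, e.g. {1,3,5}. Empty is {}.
Constraint 1 (X != W) on D(X)={3,4,5,6,7} D(W)={3,4,5}: no change
Constraint 2 (W < X) on D(W)={3,4,5} D(X)={3,4,5,6,7}: X {3,4,5,6,7}->{4,5,6,7}
So after constraint 2: D(X) = {4,5,6,7}

Answer: {4,5,6,7}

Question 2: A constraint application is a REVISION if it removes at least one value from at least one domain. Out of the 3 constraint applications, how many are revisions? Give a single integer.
Constraint 1 (X != W) on D(X)={3,4,5,6,7} D(W)={3,4,5}: no change => not a revision
Constraint 2 (W < X) on D(W)={3,4,5} D(X)={3,4,5,6,7}: X {3,4,5,6,7}->{4,5,6,7} => REVISION
Constraint 3 (X + U = W) on D(X)={4,5,6,7} D(U)={4,5,6,7} D(W)={3,4,5}: X {4,5,6,7}->{}; U {4,5,6,7}->{}; W {3,4,5}->{} => REVISION
Total revisions = 2

Answer: 2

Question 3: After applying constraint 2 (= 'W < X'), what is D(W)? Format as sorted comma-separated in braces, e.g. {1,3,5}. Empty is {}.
Constraint 1 (X != W) on D(X)={3,4,5,6,7} D(W)={3,4,5}: no change
Constraint 2 (W < X) on D(W)={3,4,5} D(X)={3,4,5,6,7}: X {3,4,5,6,7}->{4,5,6,7}
So after constraint 2: D(W) = {3,4,5}

Answer: {3,4,5}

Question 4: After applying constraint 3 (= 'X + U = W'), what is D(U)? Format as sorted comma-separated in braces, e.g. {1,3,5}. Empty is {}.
Answer: {}

Derivation:
Constraint 1 (X != W) on D(X)={3,4,5,6,7} D(W)={3,4,5}: no change
Constraint 2 (W < X) on D(W)={3,4,5} D(X)={3,4,5,6,7}: X {3,4,5,6,7}->{4,5,6,7}
Constraint 3 (X + U = W) on D(X)={4,5,6,7} D(U)={4,5,6,7} D(W)={3,4,5}: X {4,5,6,7}->{}; U {4,5,6,7}->{}; W {3,4,5}->{}
So after constraint 3: D(U) = {}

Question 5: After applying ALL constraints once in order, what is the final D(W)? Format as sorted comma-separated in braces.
Answer: {}

Derivation:
Constraint 1 (X != W) on D(X)={3,4,5,6,7} D(W)={3,4,5}: no change
Constraint 2 (W < X) on D(W)={3,4,5} D(X)={3,4,5,6,7}: X {3,4,5,6,7}->{4,5,6,7}
Constraint 3 (X + U = W) on D(X)={4,5,6,7} D(U)={4,5,6,7} D(W)={3,4,5}: X {4,5,6,7}->{}; U {4,5,6,7}->{}; W {3,4,5}->{}
So after all 3 constraints: D(W) = {}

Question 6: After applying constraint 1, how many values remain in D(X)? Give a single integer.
Answer: 5

Derivation:
Constraint 1 (X != W) on D(X)={3,4,5,6,7} D(W)={3,4,5}: no change
So after constraint 1: D(X)={3,4,5,6,7}, size = 5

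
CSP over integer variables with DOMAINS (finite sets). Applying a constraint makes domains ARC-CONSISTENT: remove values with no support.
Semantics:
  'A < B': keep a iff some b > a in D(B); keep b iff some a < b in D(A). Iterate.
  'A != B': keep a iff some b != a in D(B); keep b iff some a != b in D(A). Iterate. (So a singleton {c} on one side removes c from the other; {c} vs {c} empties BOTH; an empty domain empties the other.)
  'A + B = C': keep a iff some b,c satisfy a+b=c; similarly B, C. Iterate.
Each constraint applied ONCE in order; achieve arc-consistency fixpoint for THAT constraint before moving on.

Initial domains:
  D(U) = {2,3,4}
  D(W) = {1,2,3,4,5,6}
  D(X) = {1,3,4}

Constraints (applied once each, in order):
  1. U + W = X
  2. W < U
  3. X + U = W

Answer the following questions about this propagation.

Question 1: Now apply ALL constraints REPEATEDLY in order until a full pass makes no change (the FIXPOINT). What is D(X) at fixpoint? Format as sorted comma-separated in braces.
pass 0 (initial): D(X)={1,3,4}
pass 1: U {2,3,4}->{}; W {1,2,3,4,5,6}->{}; X {1,3,4}->{}
pass 2: no change
Fixpoint after 2 passes: D(X) = {}

Answer: {}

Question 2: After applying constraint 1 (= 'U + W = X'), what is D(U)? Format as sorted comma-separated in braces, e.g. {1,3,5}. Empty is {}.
Constraint 1 (U + W = X) on D(U)={2,3,4} D(W)={1,2,3,4,5,6} D(X)={1,3,4}: U {2,3,4}->{2,3}; W {1,2,3,4,5,6}->{1,2}; X {1,3,4}->{3,4}
So after constraint 1: D(U) = {2,3}

Answer: {2,3}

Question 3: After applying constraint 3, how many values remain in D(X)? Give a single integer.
Constraint 1 (U + W = X) on D(U)={2,3,4} D(W)={1,2,3,4,5,6} D(X)={1,3,4}: U {2,3,4}->{2,3}; W {1,2,3,4,5,6}->{1,2}; X {1,3,4}->{3,4}
Constraint 2 (W < U) on D(W)={1,2} D(U)={2,3}: no change
Constraint 3 (X + U = W) on D(X)={3,4} D(U)={2,3} D(W)={1,2}: X {3,4}->{}; U {2,3}->{}; W {1,2}->{}
So after constraint 3: D(X)={}, size = 0

Answer: 0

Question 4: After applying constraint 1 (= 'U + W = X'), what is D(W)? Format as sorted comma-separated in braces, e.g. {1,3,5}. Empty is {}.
Constraint 1 (U + W = X) on D(U)={2,3,4} D(W)={1,2,3,4,5,6} D(X)={1,3,4}: U {2,3,4}->{2,3}; W {1,2,3,4,5,6}->{1,2}; X {1,3,4}->{3,4}
So after constraint 1: D(W) = {1,2}

Answer: {1,2}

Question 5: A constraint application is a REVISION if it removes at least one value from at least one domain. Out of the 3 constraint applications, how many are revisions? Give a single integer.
Constraint 1 (U + W = X) on D(U)={2,3,4} D(W)={1,2,3,4,5,6} D(X)={1,3,4}: U {2,3,4}->{2,3}; W {1,2,3,4,5,6}->{1,2}; X {1,3,4}->{3,4} => REVISION
Constraint 2 (W < U) on D(W)={1,2} D(U)={2,3}: no change => not a revision
Constraint 3 (X + U = W) on D(X)={3,4} D(U)={2,3} D(W)={1,2}: X {3,4}->{}; U {2,3}->{}; W {1,2}->{} => REVISION
Total revisions = 2

Answer: 2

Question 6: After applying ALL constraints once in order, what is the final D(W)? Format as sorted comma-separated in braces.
Constraint 1 (U + W = X) on D(U)={2,3,4} D(W)={1,2,3,4,5,6} D(X)={1,3,4}: U {2,3,4}->{2,3}; W {1,2,3,4,5,6}->{1,2}; X {1,3,4}->{3,4}
Constraint 2 (W < U) on D(W)={1,2} D(U)={2,3}: no change
Constraint 3 (X + U = W) on D(X)={3,4} D(U)={2,3} D(W)={1,2}: X {3,4}->{}; U {2,3}->{}; W {1,2}->{}
So after all 3 constraints: D(W) = {}

Answer: {}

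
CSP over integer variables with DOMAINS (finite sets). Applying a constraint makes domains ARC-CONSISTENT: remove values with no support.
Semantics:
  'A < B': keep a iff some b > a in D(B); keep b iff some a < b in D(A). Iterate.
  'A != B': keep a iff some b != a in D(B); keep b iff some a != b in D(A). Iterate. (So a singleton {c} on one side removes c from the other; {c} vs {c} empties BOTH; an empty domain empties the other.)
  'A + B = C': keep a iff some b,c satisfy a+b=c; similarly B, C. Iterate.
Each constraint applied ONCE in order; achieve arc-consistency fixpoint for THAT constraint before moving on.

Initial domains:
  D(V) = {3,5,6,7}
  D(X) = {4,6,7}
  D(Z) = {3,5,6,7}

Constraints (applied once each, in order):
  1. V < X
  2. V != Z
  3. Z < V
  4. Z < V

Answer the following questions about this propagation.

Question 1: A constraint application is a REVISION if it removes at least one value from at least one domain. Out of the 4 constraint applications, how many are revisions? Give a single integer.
Constraint 1 (V < X) on D(V)={3,5,6,7} D(X)={4,6,7}: V {3,5,6,7}->{3,5,6} => REVISION
Constraint 2 (V != Z) on D(V)={3,5,6} D(Z)={3,5,6,7}: no change => not a revision
Constraint 3 (Z < V) on D(Z)={3,5,6,7} D(V)={3,5,6}: Z {3,5,6,7}->{3,5}; V {3,5,6}->{5,6} => REVISION
Constraint 4 (Z < V) on D(Z)={3,5} D(V)={5,6}: no change => not a revision
Total revisions = 2

Answer: 2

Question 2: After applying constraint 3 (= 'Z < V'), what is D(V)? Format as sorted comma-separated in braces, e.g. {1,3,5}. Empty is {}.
Answer: {5,6}

Derivation:
Constraint 1 (V < X) on D(V)={3,5,6,7} D(X)={4,6,7}: V {3,5,6,7}->{3,5,6}
Constraint 2 (V != Z) on D(V)={3,5,6} D(Z)={3,5,6,7}: no change
Constraint 3 (Z < V) on D(Z)={3,5,6,7} D(V)={3,5,6}: Z {3,5,6,7}->{3,5}; V {3,5,6}->{5,6}
So after constraint 3: D(V) = {5,6}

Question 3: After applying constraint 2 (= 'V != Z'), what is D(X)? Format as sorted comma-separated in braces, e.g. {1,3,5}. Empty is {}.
Constraint 1 (V < X) on D(V)={3,5,6,7} D(X)={4,6,7}: V {3,5,6,7}->{3,5,6}
Constraint 2 (V != Z) on D(V)={3,5,6} D(Z)={3,5,6,7}: no change
So after constraint 2: D(X) = {4,6,7}

Answer: {4,6,7}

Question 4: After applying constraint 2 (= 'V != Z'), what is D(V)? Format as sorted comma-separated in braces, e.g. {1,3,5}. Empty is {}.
Constraint 1 (V < X) on D(V)={3,5,6,7} D(X)={4,6,7}: V {3,5,6,7}->{3,5,6}
Constraint 2 (V != Z) on D(V)={3,5,6} D(Z)={3,5,6,7}: no change
So after constraint 2: D(V) = {3,5,6}

Answer: {3,5,6}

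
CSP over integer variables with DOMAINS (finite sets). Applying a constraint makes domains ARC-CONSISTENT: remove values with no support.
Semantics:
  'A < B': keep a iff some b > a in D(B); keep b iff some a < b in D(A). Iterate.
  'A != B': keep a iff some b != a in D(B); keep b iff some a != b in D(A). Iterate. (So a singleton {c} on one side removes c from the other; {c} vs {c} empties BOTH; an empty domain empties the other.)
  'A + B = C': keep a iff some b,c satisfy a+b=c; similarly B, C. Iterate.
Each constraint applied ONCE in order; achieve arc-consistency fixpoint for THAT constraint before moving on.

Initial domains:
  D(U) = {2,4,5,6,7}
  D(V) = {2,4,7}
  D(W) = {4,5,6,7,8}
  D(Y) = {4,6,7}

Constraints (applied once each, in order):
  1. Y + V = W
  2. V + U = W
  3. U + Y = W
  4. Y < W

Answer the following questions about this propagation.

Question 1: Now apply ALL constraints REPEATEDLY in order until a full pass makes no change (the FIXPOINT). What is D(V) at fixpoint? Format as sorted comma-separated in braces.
Answer: {2,4}

Derivation:
pass 0 (initial): D(V)={2,4,7}
pass 1: U {2,4,5,6,7}->{2,4}; V {2,4,7}->{2,4}; W {4,5,6,7,8}->{6,8}; Y {4,6,7}->{4,6}
pass 2: no change
Fixpoint after 2 passes: D(V) = {2,4}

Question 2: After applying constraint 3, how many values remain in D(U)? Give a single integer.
Constraint 1 (Y + V = W) on D(Y)={4,6,7} D(V)={2,4,7} D(W)={4,5,6,7,8}: Y {4,6,7}->{4,6}; V {2,4,7}->{2,4}; W {4,5,6,7,8}->{6,8}
Constraint 2 (V + U = W) on D(V)={2,4} D(U)={2,4,5,6,7} D(W)={6,8}: U {2,4,5,6,7}->{2,4,6}
Constraint 3 (U + Y = W) on D(U)={2,4,6} D(Y)={4,6} D(W)={6,8}: U {2,4,6}->{2,4}
So after constraint 3: D(U)={2,4}, size = 2

Answer: 2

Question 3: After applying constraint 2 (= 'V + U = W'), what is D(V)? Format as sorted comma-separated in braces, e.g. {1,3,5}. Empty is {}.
Answer: {2,4}

Derivation:
Constraint 1 (Y + V = W) on D(Y)={4,6,7} D(V)={2,4,7} D(W)={4,5,6,7,8}: Y {4,6,7}->{4,6}; V {2,4,7}->{2,4}; W {4,5,6,7,8}->{6,8}
Constraint 2 (V + U = W) on D(V)={2,4} D(U)={2,4,5,6,7} D(W)={6,8}: U {2,4,5,6,7}->{2,4,6}
So after constraint 2: D(V) = {2,4}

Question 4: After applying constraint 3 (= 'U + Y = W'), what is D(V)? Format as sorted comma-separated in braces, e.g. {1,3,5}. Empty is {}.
Answer: {2,4}

Derivation:
Constraint 1 (Y + V = W) on D(Y)={4,6,7} D(V)={2,4,7} D(W)={4,5,6,7,8}: Y {4,6,7}->{4,6}; V {2,4,7}->{2,4}; W {4,5,6,7,8}->{6,8}
Constraint 2 (V + U = W) on D(V)={2,4} D(U)={2,4,5,6,7} D(W)={6,8}: U {2,4,5,6,7}->{2,4,6}
Constraint 3 (U + Y = W) on D(U)={2,4,6} D(Y)={4,6} D(W)={6,8}: U {2,4,6}->{2,4}
So after constraint 3: D(V) = {2,4}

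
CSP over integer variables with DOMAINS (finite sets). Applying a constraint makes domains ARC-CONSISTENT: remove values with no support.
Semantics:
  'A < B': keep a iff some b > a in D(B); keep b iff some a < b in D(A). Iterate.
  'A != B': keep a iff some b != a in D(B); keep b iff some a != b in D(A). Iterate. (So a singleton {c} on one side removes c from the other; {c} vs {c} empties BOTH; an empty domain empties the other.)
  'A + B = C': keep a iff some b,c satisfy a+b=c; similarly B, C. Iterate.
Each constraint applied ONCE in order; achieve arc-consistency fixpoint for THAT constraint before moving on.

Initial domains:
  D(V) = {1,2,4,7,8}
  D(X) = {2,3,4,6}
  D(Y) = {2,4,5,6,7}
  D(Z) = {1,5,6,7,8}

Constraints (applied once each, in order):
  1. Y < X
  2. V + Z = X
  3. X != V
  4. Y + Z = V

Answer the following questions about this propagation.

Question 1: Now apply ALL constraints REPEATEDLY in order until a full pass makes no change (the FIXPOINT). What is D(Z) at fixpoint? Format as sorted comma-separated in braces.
pass 0 (initial): D(Z)={1,5,6,7,8}
pass 1: V {1,2,4,7,8}->{}; X {2,3,4,6}->{3,6}; Y {2,4,5,6,7}->{}; Z {1,5,6,7,8}->{}
pass 2: X {3,6}->{}
pass 3: no change
Fixpoint after 3 passes: D(Z) = {}

Answer: {}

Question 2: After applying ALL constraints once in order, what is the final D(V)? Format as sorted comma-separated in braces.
Answer: {}

Derivation:
Constraint 1 (Y < X) on D(Y)={2,4,5,6,7} D(X)={2,3,4,6}: Y {2,4,5,6,7}->{2,4,5}; X {2,3,4,6}->{3,4,6}
Constraint 2 (V + Z = X) on D(V)={1,2,4,7,8} D(Z)={1,5,6,7,8} D(X)={3,4,6}: V {1,2,4,7,8}->{1,2}; Z {1,5,6,7,8}->{1,5}; X {3,4,6}->{3,6}
Constraint 3 (X != V) on D(X)={3,6} D(V)={1,2}: no change
Constraint 4 (Y + Z = V) on D(Y)={2,4,5} D(Z)={1,5} D(V)={1,2}: Y {2,4,5}->{}; Z {1,5}->{}; V {1,2}->{}
So after all 4 constraints: D(V) = {}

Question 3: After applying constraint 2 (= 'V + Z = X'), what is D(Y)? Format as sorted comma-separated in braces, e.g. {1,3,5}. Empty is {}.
Answer: {2,4,5}

Derivation:
Constraint 1 (Y < X) on D(Y)={2,4,5,6,7} D(X)={2,3,4,6}: Y {2,4,5,6,7}->{2,4,5}; X {2,3,4,6}->{3,4,6}
Constraint 2 (V + Z = X) on D(V)={1,2,4,7,8} D(Z)={1,5,6,7,8} D(X)={3,4,6}: V {1,2,4,7,8}->{1,2}; Z {1,5,6,7,8}->{1,5}; X {3,4,6}->{3,6}
So after constraint 2: D(Y) = {2,4,5}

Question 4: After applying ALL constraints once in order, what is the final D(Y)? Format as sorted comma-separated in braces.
Constraint 1 (Y < X) on D(Y)={2,4,5,6,7} D(X)={2,3,4,6}: Y {2,4,5,6,7}->{2,4,5}; X {2,3,4,6}->{3,4,6}
Constraint 2 (V + Z = X) on D(V)={1,2,4,7,8} D(Z)={1,5,6,7,8} D(X)={3,4,6}: V {1,2,4,7,8}->{1,2}; Z {1,5,6,7,8}->{1,5}; X {3,4,6}->{3,6}
Constraint 3 (X != V) on D(X)={3,6} D(V)={1,2}: no change
Constraint 4 (Y + Z = V) on D(Y)={2,4,5} D(Z)={1,5} D(V)={1,2}: Y {2,4,5}->{}; Z {1,5}->{}; V {1,2}->{}
So after all 4 constraints: D(Y) = {}

Answer: {}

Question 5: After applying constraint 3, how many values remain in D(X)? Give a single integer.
Constraint 1 (Y < X) on D(Y)={2,4,5,6,7} D(X)={2,3,4,6}: Y {2,4,5,6,7}->{2,4,5}; X {2,3,4,6}->{3,4,6}
Constraint 2 (V + Z = X) on D(V)={1,2,4,7,8} D(Z)={1,5,6,7,8} D(X)={3,4,6}: V {1,2,4,7,8}->{1,2}; Z {1,5,6,7,8}->{1,5}; X {3,4,6}->{3,6}
Constraint 3 (X != V) on D(X)={3,6} D(V)={1,2}: no change
So after constraint 3: D(X)={3,6}, size = 2

Answer: 2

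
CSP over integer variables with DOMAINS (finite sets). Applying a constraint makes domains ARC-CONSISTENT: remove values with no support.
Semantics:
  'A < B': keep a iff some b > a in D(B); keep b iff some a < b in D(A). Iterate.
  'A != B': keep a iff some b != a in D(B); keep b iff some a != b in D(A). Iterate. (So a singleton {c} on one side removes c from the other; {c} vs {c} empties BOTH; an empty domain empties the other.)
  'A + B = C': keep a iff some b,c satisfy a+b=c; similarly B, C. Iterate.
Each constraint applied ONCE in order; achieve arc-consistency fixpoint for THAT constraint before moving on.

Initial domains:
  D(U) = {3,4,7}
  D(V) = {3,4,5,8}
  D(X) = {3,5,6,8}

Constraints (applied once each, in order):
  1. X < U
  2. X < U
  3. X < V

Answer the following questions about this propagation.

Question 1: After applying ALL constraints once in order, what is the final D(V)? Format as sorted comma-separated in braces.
Answer: {4,5,8}

Derivation:
Constraint 1 (X < U) on D(X)={3,5,6,8} D(U)={3,4,7}: X {3,5,6,8}->{3,5,6}; U {3,4,7}->{4,7}
Constraint 2 (X < U) on D(X)={3,5,6} D(U)={4,7}: no change
Constraint 3 (X < V) on D(X)={3,5,6} D(V)={3,4,5,8}: V {3,4,5,8}->{4,5,8}
So after all 3 constraints: D(V) = {4,5,8}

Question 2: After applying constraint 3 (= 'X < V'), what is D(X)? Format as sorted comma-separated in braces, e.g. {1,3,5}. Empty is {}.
Answer: {3,5,6}

Derivation:
Constraint 1 (X < U) on D(X)={3,5,6,8} D(U)={3,4,7}: X {3,5,6,8}->{3,5,6}; U {3,4,7}->{4,7}
Constraint 2 (X < U) on D(X)={3,5,6} D(U)={4,7}: no change
Constraint 3 (X < V) on D(X)={3,5,6} D(V)={3,4,5,8}: V {3,4,5,8}->{4,5,8}
So after constraint 3: D(X) = {3,5,6}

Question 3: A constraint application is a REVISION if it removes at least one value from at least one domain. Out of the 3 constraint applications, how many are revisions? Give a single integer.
Answer: 2

Derivation:
Constraint 1 (X < U) on D(X)={3,5,6,8} D(U)={3,4,7}: X {3,5,6,8}->{3,5,6}; U {3,4,7}->{4,7} => REVISION
Constraint 2 (X < U) on D(X)={3,5,6} D(U)={4,7}: no change => not a revision
Constraint 3 (X < V) on D(X)={3,5,6} D(V)={3,4,5,8}: V {3,4,5,8}->{4,5,8} => REVISION
Total revisions = 2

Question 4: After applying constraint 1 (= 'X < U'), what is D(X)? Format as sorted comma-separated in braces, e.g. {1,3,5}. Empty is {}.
Constraint 1 (X < U) on D(X)={3,5,6,8} D(U)={3,4,7}: X {3,5,6,8}->{3,5,6}; U {3,4,7}->{4,7}
So after constraint 1: D(X) = {3,5,6}

Answer: {3,5,6}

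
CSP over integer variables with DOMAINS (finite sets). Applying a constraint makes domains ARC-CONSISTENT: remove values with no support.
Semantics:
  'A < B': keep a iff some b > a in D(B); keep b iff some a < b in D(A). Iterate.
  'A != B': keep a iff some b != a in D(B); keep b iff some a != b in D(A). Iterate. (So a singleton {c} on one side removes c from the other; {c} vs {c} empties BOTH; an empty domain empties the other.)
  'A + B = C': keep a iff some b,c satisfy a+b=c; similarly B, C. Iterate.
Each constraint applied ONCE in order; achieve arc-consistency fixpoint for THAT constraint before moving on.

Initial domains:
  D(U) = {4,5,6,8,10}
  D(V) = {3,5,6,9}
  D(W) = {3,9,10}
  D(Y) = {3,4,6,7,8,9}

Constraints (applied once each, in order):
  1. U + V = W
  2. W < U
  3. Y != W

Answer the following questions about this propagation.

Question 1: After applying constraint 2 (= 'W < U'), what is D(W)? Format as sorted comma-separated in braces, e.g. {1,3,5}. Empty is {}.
Constraint 1 (U + V = W) on D(U)={4,5,6,8,10} D(V)={3,5,6,9} D(W)={3,9,10}: U {4,5,6,8,10}->{4,5,6}; V {3,5,6,9}->{3,5,6}; W {3,9,10}->{9,10}
Constraint 2 (W < U) on D(W)={9,10} D(U)={4,5,6}: W {9,10}->{}; U {4,5,6}->{}
So after constraint 2: D(W) = {}

Answer: {}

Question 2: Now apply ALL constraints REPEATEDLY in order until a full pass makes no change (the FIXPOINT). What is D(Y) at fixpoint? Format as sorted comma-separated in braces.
Answer: {}

Derivation:
pass 0 (initial): D(Y)={3,4,6,7,8,9}
pass 1: U {4,5,6,8,10}->{}; V {3,5,6,9}->{3,5,6}; W {3,9,10}->{}; Y {3,4,6,7,8,9}->{}
pass 2: V {3,5,6}->{}
pass 3: no change
Fixpoint after 3 passes: D(Y) = {}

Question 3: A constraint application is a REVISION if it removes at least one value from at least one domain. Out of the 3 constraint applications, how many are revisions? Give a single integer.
Answer: 3

Derivation:
Constraint 1 (U + V = W) on D(U)={4,5,6,8,10} D(V)={3,5,6,9} D(W)={3,9,10}: U {4,5,6,8,10}->{4,5,6}; V {3,5,6,9}->{3,5,6}; W {3,9,10}->{9,10} => REVISION
Constraint 2 (W < U) on D(W)={9,10} D(U)={4,5,6}: W {9,10}->{}; U {4,5,6}->{} => REVISION
Constraint 3 (Y != W) on D(Y)={3,4,6,7,8,9} D(W)={}: Y {3,4,6,7,8,9}->{} => REVISION
Total revisions = 3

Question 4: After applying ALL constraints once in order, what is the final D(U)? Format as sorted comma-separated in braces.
Answer: {}

Derivation:
Constraint 1 (U + V = W) on D(U)={4,5,6,8,10} D(V)={3,5,6,9} D(W)={3,9,10}: U {4,5,6,8,10}->{4,5,6}; V {3,5,6,9}->{3,5,6}; W {3,9,10}->{9,10}
Constraint 2 (W < U) on D(W)={9,10} D(U)={4,5,6}: W {9,10}->{}; U {4,5,6}->{}
Constraint 3 (Y != W) on D(Y)={3,4,6,7,8,9} D(W)={}: Y {3,4,6,7,8,9}->{}
So after all 3 constraints: D(U) = {}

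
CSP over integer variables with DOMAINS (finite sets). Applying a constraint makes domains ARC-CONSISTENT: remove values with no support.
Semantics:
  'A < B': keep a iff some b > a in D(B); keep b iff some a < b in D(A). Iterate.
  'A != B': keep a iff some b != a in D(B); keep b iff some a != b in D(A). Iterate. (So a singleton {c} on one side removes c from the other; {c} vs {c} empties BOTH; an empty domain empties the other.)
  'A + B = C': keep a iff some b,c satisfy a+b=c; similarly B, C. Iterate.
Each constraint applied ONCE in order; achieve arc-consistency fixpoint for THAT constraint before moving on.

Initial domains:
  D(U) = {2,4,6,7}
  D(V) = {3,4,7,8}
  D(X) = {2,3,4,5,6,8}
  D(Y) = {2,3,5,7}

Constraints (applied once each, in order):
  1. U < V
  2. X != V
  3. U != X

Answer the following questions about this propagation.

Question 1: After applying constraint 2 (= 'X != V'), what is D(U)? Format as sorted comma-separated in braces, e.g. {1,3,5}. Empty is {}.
Constraint 1 (U < V) on D(U)={2,4,6,7} D(V)={3,4,7,8}: no change
Constraint 2 (X != V) on D(X)={2,3,4,5,6,8} D(V)={3,4,7,8}: no change
So after constraint 2: D(U) = {2,4,6,7}

Answer: {2,4,6,7}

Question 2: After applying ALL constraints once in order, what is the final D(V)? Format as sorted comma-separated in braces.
Answer: {3,4,7,8}

Derivation:
Constraint 1 (U < V) on D(U)={2,4,6,7} D(V)={3,4,7,8}: no change
Constraint 2 (X != V) on D(X)={2,3,4,5,6,8} D(V)={3,4,7,8}: no change
Constraint 3 (U != X) on D(U)={2,4,6,7} D(X)={2,3,4,5,6,8}: no change
So after all 3 constraints: D(V) = {3,4,7,8}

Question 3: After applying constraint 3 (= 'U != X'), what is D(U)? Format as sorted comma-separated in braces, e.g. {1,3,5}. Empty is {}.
Constraint 1 (U < V) on D(U)={2,4,6,7} D(V)={3,4,7,8}: no change
Constraint 2 (X != V) on D(X)={2,3,4,5,6,8} D(V)={3,4,7,8}: no change
Constraint 3 (U != X) on D(U)={2,4,6,7} D(X)={2,3,4,5,6,8}: no change
So after constraint 3: D(U) = {2,4,6,7}

Answer: {2,4,6,7}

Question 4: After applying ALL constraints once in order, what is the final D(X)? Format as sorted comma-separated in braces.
Constraint 1 (U < V) on D(U)={2,4,6,7} D(V)={3,4,7,8}: no change
Constraint 2 (X != V) on D(X)={2,3,4,5,6,8} D(V)={3,4,7,8}: no change
Constraint 3 (U != X) on D(U)={2,4,6,7} D(X)={2,3,4,5,6,8}: no change
So after all 3 constraints: D(X) = {2,3,4,5,6,8}

Answer: {2,3,4,5,6,8}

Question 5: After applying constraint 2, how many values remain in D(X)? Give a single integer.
Answer: 6

Derivation:
Constraint 1 (U < V) on D(U)={2,4,6,7} D(V)={3,4,7,8}: no change
Constraint 2 (X != V) on D(X)={2,3,4,5,6,8} D(V)={3,4,7,8}: no change
So after constraint 2: D(X)={2,3,4,5,6,8}, size = 6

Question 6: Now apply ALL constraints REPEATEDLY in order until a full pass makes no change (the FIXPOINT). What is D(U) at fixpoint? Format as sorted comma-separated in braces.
pass 0 (initial): D(U)={2,4,6,7}
pass 1: no change
Fixpoint after 1 passes: D(U) = {2,4,6,7}

Answer: {2,4,6,7}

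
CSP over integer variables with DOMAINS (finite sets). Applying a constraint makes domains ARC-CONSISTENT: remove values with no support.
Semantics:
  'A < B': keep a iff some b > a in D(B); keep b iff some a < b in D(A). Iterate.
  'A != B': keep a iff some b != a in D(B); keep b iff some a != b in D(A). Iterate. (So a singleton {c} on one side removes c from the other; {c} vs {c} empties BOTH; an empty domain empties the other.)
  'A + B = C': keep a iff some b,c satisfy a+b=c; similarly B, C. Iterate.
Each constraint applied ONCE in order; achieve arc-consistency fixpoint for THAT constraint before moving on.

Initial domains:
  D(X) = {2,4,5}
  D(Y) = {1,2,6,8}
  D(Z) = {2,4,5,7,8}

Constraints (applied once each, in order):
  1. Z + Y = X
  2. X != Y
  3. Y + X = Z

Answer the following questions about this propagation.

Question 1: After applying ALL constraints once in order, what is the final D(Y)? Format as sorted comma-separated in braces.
Answer: {}

Derivation:
Constraint 1 (Z + Y = X) on D(Z)={2,4,5,7,8} D(Y)={1,2,6,8} D(X)={2,4,5}: Z {2,4,5,7,8}->{2,4}; Y {1,2,6,8}->{1,2}; X {2,4,5}->{4,5}
Constraint 2 (X != Y) on D(X)={4,5} D(Y)={1,2}: no change
Constraint 3 (Y + X = Z) on D(Y)={1,2} D(X)={4,5} D(Z)={2,4}: Y {1,2}->{}; X {4,5}->{}; Z {2,4}->{}
So after all 3 constraints: D(Y) = {}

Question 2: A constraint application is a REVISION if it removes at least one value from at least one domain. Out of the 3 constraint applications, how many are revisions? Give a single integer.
Constraint 1 (Z + Y = X) on D(Z)={2,4,5,7,8} D(Y)={1,2,6,8} D(X)={2,4,5}: Z {2,4,5,7,8}->{2,4}; Y {1,2,6,8}->{1,2}; X {2,4,5}->{4,5} => REVISION
Constraint 2 (X != Y) on D(X)={4,5} D(Y)={1,2}: no change => not a revision
Constraint 3 (Y + X = Z) on D(Y)={1,2} D(X)={4,5} D(Z)={2,4}: Y {1,2}->{}; X {4,5}->{}; Z {2,4}->{} => REVISION
Total revisions = 2

Answer: 2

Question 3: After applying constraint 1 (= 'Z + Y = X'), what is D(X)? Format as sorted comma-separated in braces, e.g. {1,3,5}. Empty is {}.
Answer: {4,5}

Derivation:
Constraint 1 (Z + Y = X) on D(Z)={2,4,5,7,8} D(Y)={1,2,6,8} D(X)={2,4,5}: Z {2,4,5,7,8}->{2,4}; Y {1,2,6,8}->{1,2}; X {2,4,5}->{4,5}
So after constraint 1: D(X) = {4,5}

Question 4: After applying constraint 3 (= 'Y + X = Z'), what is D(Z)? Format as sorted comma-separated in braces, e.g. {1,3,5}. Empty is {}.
Constraint 1 (Z + Y = X) on D(Z)={2,4,5,7,8} D(Y)={1,2,6,8} D(X)={2,4,5}: Z {2,4,5,7,8}->{2,4}; Y {1,2,6,8}->{1,2}; X {2,4,5}->{4,5}
Constraint 2 (X != Y) on D(X)={4,5} D(Y)={1,2}: no change
Constraint 3 (Y + X = Z) on D(Y)={1,2} D(X)={4,5} D(Z)={2,4}: Y {1,2}->{}; X {4,5}->{}; Z {2,4}->{}
So after constraint 3: D(Z) = {}

Answer: {}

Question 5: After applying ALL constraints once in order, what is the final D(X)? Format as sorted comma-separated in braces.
Answer: {}

Derivation:
Constraint 1 (Z + Y = X) on D(Z)={2,4,5,7,8} D(Y)={1,2,6,8} D(X)={2,4,5}: Z {2,4,5,7,8}->{2,4}; Y {1,2,6,8}->{1,2}; X {2,4,5}->{4,5}
Constraint 2 (X != Y) on D(X)={4,5} D(Y)={1,2}: no change
Constraint 3 (Y + X = Z) on D(Y)={1,2} D(X)={4,5} D(Z)={2,4}: Y {1,2}->{}; X {4,5}->{}; Z {2,4}->{}
So after all 3 constraints: D(X) = {}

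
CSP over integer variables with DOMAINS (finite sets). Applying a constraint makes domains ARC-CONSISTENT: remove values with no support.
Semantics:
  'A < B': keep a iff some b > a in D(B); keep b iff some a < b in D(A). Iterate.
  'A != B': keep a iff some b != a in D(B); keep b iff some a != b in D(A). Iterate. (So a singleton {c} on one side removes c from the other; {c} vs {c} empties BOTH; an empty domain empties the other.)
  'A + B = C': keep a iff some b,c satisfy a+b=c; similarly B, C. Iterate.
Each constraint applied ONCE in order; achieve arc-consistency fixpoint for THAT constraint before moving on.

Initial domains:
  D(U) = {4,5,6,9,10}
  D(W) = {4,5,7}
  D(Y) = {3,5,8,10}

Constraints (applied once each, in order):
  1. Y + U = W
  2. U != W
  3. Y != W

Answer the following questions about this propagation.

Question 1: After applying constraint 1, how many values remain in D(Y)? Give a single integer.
Answer: 1

Derivation:
Constraint 1 (Y + U = W) on D(Y)={3,5,8,10} D(U)={4,5,6,9,10} D(W)={4,5,7}: Y {3,5,8,10}->{3}; U {4,5,6,9,10}->{4}; W {4,5,7}->{7}
So after constraint 1: D(Y)={3}, size = 1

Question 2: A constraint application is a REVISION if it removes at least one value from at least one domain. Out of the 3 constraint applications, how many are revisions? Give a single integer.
Answer: 1

Derivation:
Constraint 1 (Y + U = W) on D(Y)={3,5,8,10} D(U)={4,5,6,9,10} D(W)={4,5,7}: Y {3,5,8,10}->{3}; U {4,5,6,9,10}->{4}; W {4,5,7}->{7} => REVISION
Constraint 2 (U != W) on D(U)={4} D(W)={7}: no change => not a revision
Constraint 3 (Y != W) on D(Y)={3} D(W)={7}: no change => not a revision
Total revisions = 1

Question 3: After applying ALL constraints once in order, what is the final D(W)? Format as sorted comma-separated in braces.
Constraint 1 (Y + U = W) on D(Y)={3,5,8,10} D(U)={4,5,6,9,10} D(W)={4,5,7}: Y {3,5,8,10}->{3}; U {4,5,6,9,10}->{4}; W {4,5,7}->{7}
Constraint 2 (U != W) on D(U)={4} D(W)={7}: no change
Constraint 3 (Y != W) on D(Y)={3} D(W)={7}: no change
So after all 3 constraints: D(W) = {7}

Answer: {7}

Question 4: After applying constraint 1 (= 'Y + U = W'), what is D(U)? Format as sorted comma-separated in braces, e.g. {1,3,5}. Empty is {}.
Answer: {4}

Derivation:
Constraint 1 (Y + U = W) on D(Y)={3,5,8,10} D(U)={4,5,6,9,10} D(W)={4,5,7}: Y {3,5,8,10}->{3}; U {4,5,6,9,10}->{4}; W {4,5,7}->{7}
So after constraint 1: D(U) = {4}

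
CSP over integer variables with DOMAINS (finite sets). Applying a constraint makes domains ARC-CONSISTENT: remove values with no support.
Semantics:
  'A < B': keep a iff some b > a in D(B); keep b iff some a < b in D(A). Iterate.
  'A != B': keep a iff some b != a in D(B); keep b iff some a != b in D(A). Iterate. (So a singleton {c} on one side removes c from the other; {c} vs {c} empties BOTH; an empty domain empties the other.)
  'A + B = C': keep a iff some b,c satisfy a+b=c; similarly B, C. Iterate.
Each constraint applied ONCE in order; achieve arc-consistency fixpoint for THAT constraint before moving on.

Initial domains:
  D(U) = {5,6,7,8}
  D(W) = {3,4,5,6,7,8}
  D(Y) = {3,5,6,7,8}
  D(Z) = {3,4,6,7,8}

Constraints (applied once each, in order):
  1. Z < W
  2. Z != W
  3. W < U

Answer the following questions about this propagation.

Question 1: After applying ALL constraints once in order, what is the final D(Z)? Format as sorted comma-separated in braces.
Answer: {3,4,6,7}

Derivation:
Constraint 1 (Z < W) on D(Z)={3,4,6,7,8} D(W)={3,4,5,6,7,8}: Z {3,4,6,7,8}->{3,4,6,7}; W {3,4,5,6,7,8}->{4,5,6,7,8}
Constraint 2 (Z != W) on D(Z)={3,4,6,7} D(W)={4,5,6,7,8}: no change
Constraint 3 (W < U) on D(W)={4,5,6,7,8} D(U)={5,6,7,8}: W {4,5,6,7,8}->{4,5,6,7}
So after all 3 constraints: D(Z) = {3,4,6,7}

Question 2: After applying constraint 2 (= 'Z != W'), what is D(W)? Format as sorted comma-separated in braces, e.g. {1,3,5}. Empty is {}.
Answer: {4,5,6,7,8}

Derivation:
Constraint 1 (Z < W) on D(Z)={3,4,6,7,8} D(W)={3,4,5,6,7,8}: Z {3,4,6,7,8}->{3,4,6,7}; W {3,4,5,6,7,8}->{4,5,6,7,8}
Constraint 2 (Z != W) on D(Z)={3,4,6,7} D(W)={4,5,6,7,8}: no change
So after constraint 2: D(W) = {4,5,6,7,8}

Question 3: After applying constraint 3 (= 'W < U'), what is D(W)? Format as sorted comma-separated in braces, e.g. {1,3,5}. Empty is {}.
Constraint 1 (Z < W) on D(Z)={3,4,6,7,8} D(W)={3,4,5,6,7,8}: Z {3,4,6,7,8}->{3,4,6,7}; W {3,4,5,6,7,8}->{4,5,6,7,8}
Constraint 2 (Z != W) on D(Z)={3,4,6,7} D(W)={4,5,6,7,8}: no change
Constraint 3 (W < U) on D(W)={4,5,6,7,8} D(U)={5,6,7,8}: W {4,5,6,7,8}->{4,5,6,7}
So after constraint 3: D(W) = {4,5,6,7}

Answer: {4,5,6,7}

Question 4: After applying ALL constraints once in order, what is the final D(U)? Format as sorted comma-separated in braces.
Answer: {5,6,7,8}

Derivation:
Constraint 1 (Z < W) on D(Z)={3,4,6,7,8} D(W)={3,4,5,6,7,8}: Z {3,4,6,7,8}->{3,4,6,7}; W {3,4,5,6,7,8}->{4,5,6,7,8}
Constraint 2 (Z != W) on D(Z)={3,4,6,7} D(W)={4,5,6,7,8}: no change
Constraint 3 (W < U) on D(W)={4,5,6,7,8} D(U)={5,6,7,8}: W {4,5,6,7,8}->{4,5,6,7}
So after all 3 constraints: D(U) = {5,6,7,8}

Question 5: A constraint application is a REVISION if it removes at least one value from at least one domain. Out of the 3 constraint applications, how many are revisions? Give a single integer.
Answer: 2

Derivation:
Constraint 1 (Z < W) on D(Z)={3,4,6,7,8} D(W)={3,4,5,6,7,8}: Z {3,4,6,7,8}->{3,4,6,7}; W {3,4,5,6,7,8}->{4,5,6,7,8} => REVISION
Constraint 2 (Z != W) on D(Z)={3,4,6,7} D(W)={4,5,6,7,8}: no change => not a revision
Constraint 3 (W < U) on D(W)={4,5,6,7,8} D(U)={5,6,7,8}: W {4,5,6,7,8}->{4,5,6,7} => REVISION
Total revisions = 2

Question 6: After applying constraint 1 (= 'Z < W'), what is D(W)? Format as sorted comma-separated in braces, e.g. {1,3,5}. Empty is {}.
Constraint 1 (Z < W) on D(Z)={3,4,6,7,8} D(W)={3,4,5,6,7,8}: Z {3,4,6,7,8}->{3,4,6,7}; W {3,4,5,6,7,8}->{4,5,6,7,8}
So after constraint 1: D(W) = {4,5,6,7,8}

Answer: {4,5,6,7,8}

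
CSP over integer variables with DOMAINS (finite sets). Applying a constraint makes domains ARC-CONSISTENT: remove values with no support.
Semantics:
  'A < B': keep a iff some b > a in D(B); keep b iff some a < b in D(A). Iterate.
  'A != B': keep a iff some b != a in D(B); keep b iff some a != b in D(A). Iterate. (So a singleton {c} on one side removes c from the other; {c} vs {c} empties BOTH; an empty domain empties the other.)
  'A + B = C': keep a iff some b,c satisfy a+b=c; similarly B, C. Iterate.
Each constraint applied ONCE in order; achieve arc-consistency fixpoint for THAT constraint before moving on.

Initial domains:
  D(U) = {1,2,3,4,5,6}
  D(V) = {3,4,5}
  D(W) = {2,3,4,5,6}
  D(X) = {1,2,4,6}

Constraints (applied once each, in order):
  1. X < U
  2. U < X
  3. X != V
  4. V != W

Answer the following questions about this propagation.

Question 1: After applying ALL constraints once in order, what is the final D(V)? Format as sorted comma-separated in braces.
Answer: {3,5}

Derivation:
Constraint 1 (X < U) on D(X)={1,2,4,6} D(U)={1,2,3,4,5,6}: X {1,2,4,6}->{1,2,4}; U {1,2,3,4,5,6}->{2,3,4,5,6}
Constraint 2 (U < X) on D(U)={2,3,4,5,6} D(X)={1,2,4}: U {2,3,4,5,6}->{2,3}; X {1,2,4}->{4}
Constraint 3 (X != V) on D(X)={4} D(V)={3,4,5}: V {3,4,5}->{3,5}
Constraint 4 (V != W) on D(V)={3,5} D(W)={2,3,4,5,6}: no change
So after all 4 constraints: D(V) = {3,5}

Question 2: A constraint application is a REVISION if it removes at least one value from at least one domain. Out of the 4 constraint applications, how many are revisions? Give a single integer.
Answer: 3

Derivation:
Constraint 1 (X < U) on D(X)={1,2,4,6} D(U)={1,2,3,4,5,6}: X {1,2,4,6}->{1,2,4}; U {1,2,3,4,5,6}->{2,3,4,5,6} => REVISION
Constraint 2 (U < X) on D(U)={2,3,4,5,6} D(X)={1,2,4}: U {2,3,4,5,6}->{2,3}; X {1,2,4}->{4} => REVISION
Constraint 3 (X != V) on D(X)={4} D(V)={3,4,5}: V {3,4,5}->{3,5} => REVISION
Constraint 4 (V != W) on D(V)={3,5} D(W)={2,3,4,5,6}: no change => not a revision
Total revisions = 3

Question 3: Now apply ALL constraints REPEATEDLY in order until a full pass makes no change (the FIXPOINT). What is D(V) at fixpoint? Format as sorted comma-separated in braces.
Answer: {}

Derivation:
pass 0 (initial): D(V)={3,4,5}
pass 1: U {1,2,3,4,5,6}->{2,3}; V {3,4,5}->{3,5}; X {1,2,4,6}->{4}
pass 2: U {2,3}->{}; V {3,5}->{}; W {2,3,4,5,6}->{}; X {4}->{}
pass 3: no change
Fixpoint after 3 passes: D(V) = {}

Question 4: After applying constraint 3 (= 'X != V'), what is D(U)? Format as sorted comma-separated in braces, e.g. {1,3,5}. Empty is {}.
Constraint 1 (X < U) on D(X)={1,2,4,6} D(U)={1,2,3,4,5,6}: X {1,2,4,6}->{1,2,4}; U {1,2,3,4,5,6}->{2,3,4,5,6}
Constraint 2 (U < X) on D(U)={2,3,4,5,6} D(X)={1,2,4}: U {2,3,4,5,6}->{2,3}; X {1,2,4}->{4}
Constraint 3 (X != V) on D(X)={4} D(V)={3,4,5}: V {3,4,5}->{3,5}
So after constraint 3: D(U) = {2,3}

Answer: {2,3}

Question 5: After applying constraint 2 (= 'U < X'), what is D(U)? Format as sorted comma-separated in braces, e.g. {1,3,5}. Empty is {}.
Constraint 1 (X < U) on D(X)={1,2,4,6} D(U)={1,2,3,4,5,6}: X {1,2,4,6}->{1,2,4}; U {1,2,3,4,5,6}->{2,3,4,5,6}
Constraint 2 (U < X) on D(U)={2,3,4,5,6} D(X)={1,2,4}: U {2,3,4,5,6}->{2,3}; X {1,2,4}->{4}
So after constraint 2: D(U) = {2,3}

Answer: {2,3}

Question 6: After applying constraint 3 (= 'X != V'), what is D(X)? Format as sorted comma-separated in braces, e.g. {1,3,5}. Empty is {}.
Constraint 1 (X < U) on D(X)={1,2,4,6} D(U)={1,2,3,4,5,6}: X {1,2,4,6}->{1,2,4}; U {1,2,3,4,5,6}->{2,3,4,5,6}
Constraint 2 (U < X) on D(U)={2,3,4,5,6} D(X)={1,2,4}: U {2,3,4,5,6}->{2,3}; X {1,2,4}->{4}
Constraint 3 (X != V) on D(X)={4} D(V)={3,4,5}: V {3,4,5}->{3,5}
So after constraint 3: D(X) = {4}

Answer: {4}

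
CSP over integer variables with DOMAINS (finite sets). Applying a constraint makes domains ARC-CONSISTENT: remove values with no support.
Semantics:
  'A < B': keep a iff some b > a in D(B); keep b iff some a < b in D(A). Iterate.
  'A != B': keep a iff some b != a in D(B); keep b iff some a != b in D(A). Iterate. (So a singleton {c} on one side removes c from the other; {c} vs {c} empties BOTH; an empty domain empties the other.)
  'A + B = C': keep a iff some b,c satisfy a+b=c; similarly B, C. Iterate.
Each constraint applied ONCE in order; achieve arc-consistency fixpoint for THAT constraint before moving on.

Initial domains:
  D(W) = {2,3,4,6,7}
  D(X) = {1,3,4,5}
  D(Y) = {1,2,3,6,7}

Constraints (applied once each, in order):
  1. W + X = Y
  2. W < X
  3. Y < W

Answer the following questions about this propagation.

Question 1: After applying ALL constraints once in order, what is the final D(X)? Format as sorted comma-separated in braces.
Constraint 1 (W + X = Y) on D(W)={2,3,4,6,7} D(X)={1,3,4,5} D(Y)={1,2,3,6,7}: W {2,3,4,6,7}->{2,3,4,6}; Y {1,2,3,6,7}->{3,6,7}
Constraint 2 (W < X) on D(W)={2,3,4,6} D(X)={1,3,4,5}: W {2,3,4,6}->{2,3,4}; X {1,3,4,5}->{3,4,5}
Constraint 3 (Y < W) on D(Y)={3,6,7} D(W)={2,3,4}: Y {3,6,7}->{3}; W {2,3,4}->{4}
So after all 3 constraints: D(X) = {3,4,5}

Answer: {3,4,5}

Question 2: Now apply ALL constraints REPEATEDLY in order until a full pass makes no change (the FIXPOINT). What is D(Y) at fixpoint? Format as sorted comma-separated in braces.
Answer: {}

Derivation:
pass 0 (initial): D(Y)={1,2,3,6,7}
pass 1: W {2,3,4,6,7}->{4}; X {1,3,4,5}->{3,4,5}; Y {1,2,3,6,7}->{3}
pass 2: W {4}->{}; X {3,4,5}->{}; Y {3}->{}
pass 3: no change
Fixpoint after 3 passes: D(Y) = {}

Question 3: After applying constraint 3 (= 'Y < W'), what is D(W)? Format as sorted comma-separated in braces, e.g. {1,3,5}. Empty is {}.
Constraint 1 (W + X = Y) on D(W)={2,3,4,6,7} D(X)={1,3,4,5} D(Y)={1,2,3,6,7}: W {2,3,4,6,7}->{2,3,4,6}; Y {1,2,3,6,7}->{3,6,7}
Constraint 2 (W < X) on D(W)={2,3,4,6} D(X)={1,3,4,5}: W {2,3,4,6}->{2,3,4}; X {1,3,4,5}->{3,4,5}
Constraint 3 (Y < W) on D(Y)={3,6,7} D(W)={2,3,4}: Y {3,6,7}->{3}; W {2,3,4}->{4}
So after constraint 3: D(W) = {4}

Answer: {4}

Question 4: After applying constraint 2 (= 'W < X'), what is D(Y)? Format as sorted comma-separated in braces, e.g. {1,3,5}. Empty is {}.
Constraint 1 (W + X = Y) on D(W)={2,3,4,6,7} D(X)={1,3,4,5} D(Y)={1,2,3,6,7}: W {2,3,4,6,7}->{2,3,4,6}; Y {1,2,3,6,7}->{3,6,7}
Constraint 2 (W < X) on D(W)={2,3,4,6} D(X)={1,3,4,5}: W {2,3,4,6}->{2,3,4}; X {1,3,4,5}->{3,4,5}
So after constraint 2: D(Y) = {3,6,7}

Answer: {3,6,7}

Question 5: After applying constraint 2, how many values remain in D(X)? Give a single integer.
Constraint 1 (W + X = Y) on D(W)={2,3,4,6,7} D(X)={1,3,4,5} D(Y)={1,2,3,6,7}: W {2,3,4,6,7}->{2,3,4,6}; Y {1,2,3,6,7}->{3,6,7}
Constraint 2 (W < X) on D(W)={2,3,4,6} D(X)={1,3,4,5}: W {2,3,4,6}->{2,3,4}; X {1,3,4,5}->{3,4,5}
So after constraint 2: D(X)={3,4,5}, size = 3

Answer: 3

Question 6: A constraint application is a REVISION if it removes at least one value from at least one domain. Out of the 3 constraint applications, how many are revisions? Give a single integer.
Answer: 3

Derivation:
Constraint 1 (W + X = Y) on D(W)={2,3,4,6,7} D(X)={1,3,4,5} D(Y)={1,2,3,6,7}: W {2,3,4,6,7}->{2,3,4,6}; Y {1,2,3,6,7}->{3,6,7} => REVISION
Constraint 2 (W < X) on D(W)={2,3,4,6} D(X)={1,3,4,5}: W {2,3,4,6}->{2,3,4}; X {1,3,4,5}->{3,4,5} => REVISION
Constraint 3 (Y < W) on D(Y)={3,6,7} D(W)={2,3,4}: Y {3,6,7}->{3}; W {2,3,4}->{4} => REVISION
Total revisions = 3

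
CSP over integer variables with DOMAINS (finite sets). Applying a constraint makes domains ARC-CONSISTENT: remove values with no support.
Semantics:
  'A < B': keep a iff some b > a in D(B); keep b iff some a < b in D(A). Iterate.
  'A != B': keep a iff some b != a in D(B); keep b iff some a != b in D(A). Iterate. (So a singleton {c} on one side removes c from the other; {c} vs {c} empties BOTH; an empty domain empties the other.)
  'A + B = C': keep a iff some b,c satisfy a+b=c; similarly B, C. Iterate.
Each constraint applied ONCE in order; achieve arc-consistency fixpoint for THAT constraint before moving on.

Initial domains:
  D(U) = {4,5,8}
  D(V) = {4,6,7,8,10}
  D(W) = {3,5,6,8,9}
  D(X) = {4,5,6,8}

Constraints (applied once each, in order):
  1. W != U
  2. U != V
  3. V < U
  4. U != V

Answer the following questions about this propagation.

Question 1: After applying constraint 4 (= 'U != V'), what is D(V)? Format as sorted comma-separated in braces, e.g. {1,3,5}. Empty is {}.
Answer: {4,6,7}

Derivation:
Constraint 1 (W != U) on D(W)={3,5,6,8,9} D(U)={4,5,8}: no change
Constraint 2 (U != V) on D(U)={4,5,8} D(V)={4,6,7,8,10}: no change
Constraint 3 (V < U) on D(V)={4,6,7,8,10} D(U)={4,5,8}: V {4,6,7,8,10}->{4,6,7}; U {4,5,8}->{5,8}
Constraint 4 (U != V) on D(U)={5,8} D(V)={4,6,7}: no change
So after constraint 4: D(V) = {4,6,7}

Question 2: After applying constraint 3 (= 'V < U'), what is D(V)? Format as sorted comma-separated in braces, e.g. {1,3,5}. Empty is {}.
Answer: {4,6,7}

Derivation:
Constraint 1 (W != U) on D(W)={3,5,6,8,9} D(U)={4,5,8}: no change
Constraint 2 (U != V) on D(U)={4,5,8} D(V)={4,6,7,8,10}: no change
Constraint 3 (V < U) on D(V)={4,6,7,8,10} D(U)={4,5,8}: V {4,6,7,8,10}->{4,6,7}; U {4,5,8}->{5,8}
So after constraint 3: D(V) = {4,6,7}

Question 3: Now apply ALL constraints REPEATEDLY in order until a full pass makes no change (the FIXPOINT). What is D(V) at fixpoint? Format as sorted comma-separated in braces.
pass 0 (initial): D(V)={4,6,7,8,10}
pass 1: U {4,5,8}->{5,8}; V {4,6,7,8,10}->{4,6,7}
pass 2: no change
Fixpoint after 2 passes: D(V) = {4,6,7}

Answer: {4,6,7}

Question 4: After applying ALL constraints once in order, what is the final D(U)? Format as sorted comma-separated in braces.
Answer: {5,8}

Derivation:
Constraint 1 (W != U) on D(W)={3,5,6,8,9} D(U)={4,5,8}: no change
Constraint 2 (U != V) on D(U)={4,5,8} D(V)={4,6,7,8,10}: no change
Constraint 3 (V < U) on D(V)={4,6,7,8,10} D(U)={4,5,8}: V {4,6,7,8,10}->{4,6,7}; U {4,5,8}->{5,8}
Constraint 4 (U != V) on D(U)={5,8} D(V)={4,6,7}: no change
So after all 4 constraints: D(U) = {5,8}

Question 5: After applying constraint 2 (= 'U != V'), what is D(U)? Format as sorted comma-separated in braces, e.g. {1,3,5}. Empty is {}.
Answer: {4,5,8}

Derivation:
Constraint 1 (W != U) on D(W)={3,5,6,8,9} D(U)={4,5,8}: no change
Constraint 2 (U != V) on D(U)={4,5,8} D(V)={4,6,7,8,10}: no change
So after constraint 2: D(U) = {4,5,8}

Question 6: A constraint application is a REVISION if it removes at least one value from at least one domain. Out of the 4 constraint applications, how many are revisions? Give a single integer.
Answer: 1

Derivation:
Constraint 1 (W != U) on D(W)={3,5,6,8,9} D(U)={4,5,8}: no change => not a revision
Constraint 2 (U != V) on D(U)={4,5,8} D(V)={4,6,7,8,10}: no change => not a revision
Constraint 3 (V < U) on D(V)={4,6,7,8,10} D(U)={4,5,8}: V {4,6,7,8,10}->{4,6,7}; U {4,5,8}->{5,8} => REVISION
Constraint 4 (U != V) on D(U)={5,8} D(V)={4,6,7}: no change => not a revision
Total revisions = 1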